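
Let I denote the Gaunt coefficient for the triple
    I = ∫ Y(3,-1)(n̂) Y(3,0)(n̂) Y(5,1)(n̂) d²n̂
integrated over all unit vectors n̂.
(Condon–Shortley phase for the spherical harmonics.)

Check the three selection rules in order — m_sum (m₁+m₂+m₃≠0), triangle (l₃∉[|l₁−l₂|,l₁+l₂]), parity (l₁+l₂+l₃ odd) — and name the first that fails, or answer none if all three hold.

parity

m₁+m₂+m₃ = -1 + 0 + 1 = 0  ✓
triangle: |3−3|=0 ≤ l₃=5 ≤ 3+3=6  ✓
parity: l₁+l₂+l₃ = 11 is odd  ✗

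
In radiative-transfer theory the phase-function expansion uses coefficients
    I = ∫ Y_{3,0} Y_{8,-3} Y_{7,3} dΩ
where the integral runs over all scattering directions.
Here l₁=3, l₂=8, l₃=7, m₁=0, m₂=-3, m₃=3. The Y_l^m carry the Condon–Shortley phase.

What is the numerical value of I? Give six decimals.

-0.037890

Checks pass: Σm=0; 18 even; l₃=7∈[5,11].
(2·3+1)(2·8+1)(2·7+1) = 1785
Δ: 4! 2! 12! / 19! → 1/5290740
sum: t=1:−1/7257600 t=2:+1/2073600 t=3:−1/7257600 = 1/4838400
3j²(3 8 7; 0 0 0) = Δ·Π!·Σ² = 252/20995  (sign -1)
sum: t=1:−1/11612160 t=2:+1/8709120 t=3:−1/87091200 = 1/58060800
3j²(3 8 7; 0 -3 3) = Δ·Π!·Σ² = 99/117572  (sign +1)
combine: 4πI² = 1785·252/20995·99/117572 = 18711/1037153
take √, sign -1: I = -0.03788979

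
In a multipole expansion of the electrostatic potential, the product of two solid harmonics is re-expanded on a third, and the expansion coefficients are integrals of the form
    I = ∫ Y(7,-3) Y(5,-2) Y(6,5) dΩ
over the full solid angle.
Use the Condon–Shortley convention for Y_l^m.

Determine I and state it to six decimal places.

m-sum 0 ✓  L=18 even ✓  2≤6≤12 ✓
Π(2lᵢ+1) = 15×11×13 = 2145
triangle coeff Δ(7,5,6) = 1/174594420
Σ_t [1,5]: t=1:−1/4147200 t=2:+1/207360 t=3:−1/82944 t=4:+1/207360 t=5:−1/4147200 = -1/345600
(3j)²=420/46189 [(7 5 6; 0 0 0)], sign=-1
Σ_t [2,3]: t=2:+1/11612160 t=3:−1/4354560 = -1/6967296
(3j)²=625/50388 [(7 5 6; -3 -2 5)], sign=+1
⇒ 4πI² = 328125/1356277
I = (-1)√(328125/1356277/(4π)) = -0.13875241

-0.138752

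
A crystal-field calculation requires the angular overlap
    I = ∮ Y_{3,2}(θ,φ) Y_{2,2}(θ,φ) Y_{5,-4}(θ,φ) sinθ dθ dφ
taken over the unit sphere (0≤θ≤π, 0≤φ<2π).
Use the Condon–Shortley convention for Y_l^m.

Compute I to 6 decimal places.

Checks pass: Σm=0; 10 even; l₃=5∈[1,5].
(2·3+1)(2·2+1)(2·5+1) = 385
Δ: 0! 6! 4! / 11! → 1/2310
sum: t=0:+1/144 = 1/144
3j²(3 2 5; 0 0 0) = Δ·Π!·Σ² = 10/231  (sign -1)
sum: t=0:+1/2880 = 1/2880
3j²(3 2 5; 2 2 -4) = Δ·Π!·Σ² = 3/55  (sign -1)
combine: 4πI² = 385·10/231·3/55 = 10/11
take √, sign +1: I = 0.26896683

0.268967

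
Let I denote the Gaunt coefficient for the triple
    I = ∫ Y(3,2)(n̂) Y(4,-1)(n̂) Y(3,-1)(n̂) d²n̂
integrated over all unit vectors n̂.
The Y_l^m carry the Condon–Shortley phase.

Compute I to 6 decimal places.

0.145070

Checks pass: Σm=0; 10 even; l₃=3∈[1,7].
(2·3+1)(2·4+1)(2·3+1) = 441
Δ: 4! 2! 4! / 11! → 1/34650
sum: t=1:−1/72 t=2:+1/16 t=3:−1/72 = 5/144
3j²(3 4 3; 0 0 0) = Δ·Π!·Σ² = 2/77  (sign -1)
sum: t=0:+1/144 t=1:−1/48 = -1/72
3j²(3 4 3; 2 -1 -1) = Δ·Π!·Σ² = 16/693  (sign -1)
combine: 4πI² = 441·2/77·16/693 = 32/121
take √, sign +1: I = 0.14506992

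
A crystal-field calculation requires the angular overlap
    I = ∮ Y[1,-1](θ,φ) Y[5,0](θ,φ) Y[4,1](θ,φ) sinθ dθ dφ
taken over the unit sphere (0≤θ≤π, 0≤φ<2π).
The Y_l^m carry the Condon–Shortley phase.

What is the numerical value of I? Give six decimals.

0.155288

Rules hold: Σm=0, L=10 even, 4≤4≤6.
N = 3·11·9 = 297
Δ = 2!·0!·8!/11! = 1/495
Racah Σ t=1..1: t=1:−1/576 = -1/576
⇒ 3j(1 5 4; 0 0 0)² = 5/99, sgn -1
Racah Σ t=2..2: t=2:+1/1440 = 1/1440
⇒ 3j(1 5 4; -1 0 1)² = 2/99, sgn -1
4πI² = N·(3j₀)²·(3jₘ)² = 10/33
I = +1·√(0.30303/4π) = 0.15528807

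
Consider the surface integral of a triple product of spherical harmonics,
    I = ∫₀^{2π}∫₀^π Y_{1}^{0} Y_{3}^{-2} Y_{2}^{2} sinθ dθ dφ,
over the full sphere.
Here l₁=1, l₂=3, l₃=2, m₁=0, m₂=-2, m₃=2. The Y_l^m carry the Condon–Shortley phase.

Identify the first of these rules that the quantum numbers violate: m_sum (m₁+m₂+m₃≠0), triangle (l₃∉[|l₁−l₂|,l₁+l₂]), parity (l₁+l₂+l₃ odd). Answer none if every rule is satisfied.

none

m₁+m₂+m₃ = 0 − 2 + 2 = 0  ✓
triangle: |1−3|=2 ≤ l₃=2 ≤ 1+3=4  ✓
parity: l₁+l₂+l₃ = 6 is even  ✓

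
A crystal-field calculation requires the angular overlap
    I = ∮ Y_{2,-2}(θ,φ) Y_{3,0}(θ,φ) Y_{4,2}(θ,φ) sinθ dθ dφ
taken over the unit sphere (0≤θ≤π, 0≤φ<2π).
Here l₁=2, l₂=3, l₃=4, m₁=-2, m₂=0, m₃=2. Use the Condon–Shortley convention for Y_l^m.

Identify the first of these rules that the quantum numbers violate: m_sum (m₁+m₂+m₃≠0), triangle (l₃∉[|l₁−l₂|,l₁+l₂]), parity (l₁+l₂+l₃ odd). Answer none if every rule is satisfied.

parity

m₁+m₂+m₃ = -2 + 0 + 2 = 0  ✓
triangle: |2−3|=1 ≤ l₃=4 ≤ 2+3=5  ✓
parity: l₁+l₂+l₃ = 9 is odd  ✗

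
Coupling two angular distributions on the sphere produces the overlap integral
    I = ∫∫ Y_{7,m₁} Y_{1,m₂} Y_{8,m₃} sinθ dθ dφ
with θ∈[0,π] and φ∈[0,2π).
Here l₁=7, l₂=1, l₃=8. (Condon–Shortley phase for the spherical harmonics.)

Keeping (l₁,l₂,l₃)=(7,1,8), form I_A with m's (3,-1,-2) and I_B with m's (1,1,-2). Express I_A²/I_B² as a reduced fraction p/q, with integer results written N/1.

1/3

Same 7,1,8: normalisation and zero-m 3j drop out of the ratio.
A: Δ: 0! 14! 2! / 17! → 1/2040; sum: t=0:+1/174182400 = 1/174182400; 3j²(7 1 8; 3 -1 -2) = Δ·Π!·Σ² = 1/136  (sign +1)
B: Δ: 0! 14! 2! / 17! → 1/2040; sum: t=0:+1/58060800 = 1/58060800; 3j²(7 1 8; 1 1 -2) = Δ·Π!·Σ² = 3/136  (sign +1)
I_A²/I_B² = (1/136)/(3/136) = 1/3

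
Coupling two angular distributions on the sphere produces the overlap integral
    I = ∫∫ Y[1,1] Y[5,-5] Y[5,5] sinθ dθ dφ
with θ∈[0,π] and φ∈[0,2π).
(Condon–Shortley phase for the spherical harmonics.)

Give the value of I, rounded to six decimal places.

0.000000

Σmᵢ = 1 ≠ 0, so the φ-integral vanishes; I = 0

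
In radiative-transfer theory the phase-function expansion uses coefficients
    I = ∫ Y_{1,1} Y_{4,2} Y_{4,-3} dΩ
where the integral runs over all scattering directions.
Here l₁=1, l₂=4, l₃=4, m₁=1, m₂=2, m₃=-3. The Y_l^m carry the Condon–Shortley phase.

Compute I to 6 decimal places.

L=9 odd ⇒ parity kills the (l;000) factor ⇒ I = 0

0.000000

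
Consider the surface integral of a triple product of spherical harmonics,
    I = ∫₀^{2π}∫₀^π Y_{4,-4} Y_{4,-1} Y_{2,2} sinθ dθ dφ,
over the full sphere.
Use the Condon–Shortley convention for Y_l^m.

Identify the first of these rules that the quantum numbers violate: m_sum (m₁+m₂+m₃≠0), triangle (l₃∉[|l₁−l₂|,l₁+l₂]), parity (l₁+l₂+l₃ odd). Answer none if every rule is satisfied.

m_sum

Σmᵢ = -3  ✗
l₃∈[|l₁−l₂|,l₁+l₂]=[0,8], have l₃=2
Σlᵢ = 10 ⇒ even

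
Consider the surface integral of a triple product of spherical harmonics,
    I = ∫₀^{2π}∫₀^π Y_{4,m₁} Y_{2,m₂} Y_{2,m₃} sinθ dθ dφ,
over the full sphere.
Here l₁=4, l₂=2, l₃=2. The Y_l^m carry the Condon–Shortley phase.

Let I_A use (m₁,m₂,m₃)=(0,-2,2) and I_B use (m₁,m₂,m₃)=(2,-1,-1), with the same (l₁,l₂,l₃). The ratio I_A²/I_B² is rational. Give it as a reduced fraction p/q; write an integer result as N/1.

Same 4,2,2: normalisation and zero-m 3j drop out of the ratio.
A: Δ: 4! 4! 0! / 9! → 1/630; sum: t=0:+1/576 = 1/576; 3j²(4 2 2; 0 -2 2) = Δ·Π!·Σ² = 1/630  (sign +1)
B: Δ: 4! 4! 0! / 9! → 1/630; sum: t=1:−1/36 = -1/36; 3j²(4 2 2; 2 -1 -1) = Δ·Π!·Σ² = 4/63  (sign +1)
I_A²/I_B² = (1/630)/(4/63) = 1/40

1/40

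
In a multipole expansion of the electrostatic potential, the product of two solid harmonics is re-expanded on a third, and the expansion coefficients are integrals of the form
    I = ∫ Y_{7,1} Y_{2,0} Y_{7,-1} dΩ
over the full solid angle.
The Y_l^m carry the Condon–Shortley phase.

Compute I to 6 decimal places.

m-sum 0 ✓  L=16 even ✓  5≤7≤9 ✓
Π(2lᵢ+1) = 15×5×15 = 1125
triangle coeff Δ(7,2,7) = 1/185640
Σ_t [0,2]: t=0:+1/2419200 t=1:−1/518400 t=2:+1/2419200 = -1/907200
(3j)²=56/3315 [(7 2 7; 0 0 0)], sign=+1
Σ_t [0,2]: t=0:+1/2073600 t=1:−1/604800 t=2:+1/3870720 = -53/58060800
(3j)²=2809/185640 [(7 2 7; 1 0 -1)], sign=-1
⇒ 4πI² = 14045/48841
I = (-1)√(14045/48841/(4π)) = -0.15127378

-0.151274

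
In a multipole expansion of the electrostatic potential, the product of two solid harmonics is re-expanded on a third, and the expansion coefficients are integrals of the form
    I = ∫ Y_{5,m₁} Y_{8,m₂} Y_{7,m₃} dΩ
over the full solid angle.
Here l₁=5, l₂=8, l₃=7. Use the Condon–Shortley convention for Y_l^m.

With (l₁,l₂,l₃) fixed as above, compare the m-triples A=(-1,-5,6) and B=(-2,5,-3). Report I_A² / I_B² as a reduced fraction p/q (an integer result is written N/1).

143/224

Same 5,8,7: normalisation and zero-m 3j drop out of the ratio.
A: Δ: 6! 4! 10! / 21! → 1/814773960; sum: t=2:+1/418037760 t=3:−1/783820800 = 1/895795200; 3j²(5 8 7; -1 -5 6) = Δ·Π!·Σ² = 143/23256  (sign -1)
B: Δ: 6! 4! 10! / 21! → 1/814773960; sum: t=3:−1/3135283200 t=4:+1/104509440 t=5:−1/38707200 t=6:+1/130636800 = -1/111974400; 3j²(5 8 7; -2 5 -3) = Δ·Π!·Σ² = 28/2907  (sign -1)
I_A²/I_B² = (143/23256)/(28/2907) = 143/224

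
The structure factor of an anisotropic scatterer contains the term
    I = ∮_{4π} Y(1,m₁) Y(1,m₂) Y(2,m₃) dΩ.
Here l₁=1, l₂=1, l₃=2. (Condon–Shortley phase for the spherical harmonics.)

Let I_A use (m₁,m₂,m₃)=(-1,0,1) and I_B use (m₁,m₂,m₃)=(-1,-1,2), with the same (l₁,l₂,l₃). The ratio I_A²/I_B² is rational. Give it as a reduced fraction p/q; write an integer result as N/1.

Shared (l₁,l₂,l₃)=(1,1,2): N and (l;000)² cancel in I_A²/I_B².
A: Δ = 0!·2!·2!/5! = 1/30; Racah Σ t=0..0: t=0:+1/2 = 1/2; ⇒ 3j(1 1 2; -1 0 1)² = 1/10, sgn -1
B: Δ = 0!·2!·2!/5! = 1/30; Racah Σ t=0..0: t=0:+1/4 = 1/4; ⇒ 3j(1 1 2; -1 -1 2)² = 1/5, sgn +1
I_A²/I_B² = (1/10)/(1/5) = 1/2

1/2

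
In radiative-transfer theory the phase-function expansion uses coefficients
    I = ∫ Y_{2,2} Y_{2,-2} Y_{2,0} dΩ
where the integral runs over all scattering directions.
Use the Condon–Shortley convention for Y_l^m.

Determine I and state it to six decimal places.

-0.180224

Checks pass: Σm=0; 6 even; l₃=2∈[0,4].
(2·2+1)(2·2+1)(2·2+1) = 125
Δ: 2! 2! 2! / 7! → 1/630
sum: t=0:+1/8 t=1:−1/1 t=2:+1/8 = -3/4
3j²(2 2 2; 0 0 0) = Δ·Π!·Σ² = 2/35  (sign -1)
sum: t=0:+1/8 = 1/8
3j²(2 2 2; 2 -2 0) = Δ·Π!·Σ² = 2/35  (sign +1)
combine: 4πI² = 125·2/35·2/35 = 20/49
take √, sign -1: I = -0.18022375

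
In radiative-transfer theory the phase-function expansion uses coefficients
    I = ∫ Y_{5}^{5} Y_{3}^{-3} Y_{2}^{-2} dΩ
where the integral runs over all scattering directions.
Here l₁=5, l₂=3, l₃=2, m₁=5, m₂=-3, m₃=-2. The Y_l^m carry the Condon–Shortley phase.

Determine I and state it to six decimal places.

-0.347235

Checks pass: Σm=0; 10 even; l₃=2∈[2,8].
(2·5+1)(2·3+1)(2·2+1) = 385
Δ: 6! 4! 0! / 11! → 1/2310
sum: t=3:−1/144 = -1/144
3j²(5 3 2; 0 0 0) = Δ·Π!·Σ² = 10/231  (sign -1)
sum: t=0:+1/17280 = 1/17280
3j²(5 3 2; 5 -3 -2) = Δ·Π!·Σ² = 1/11  (sign +1)
combine: 4πI² = 385·10/231·1/11 = 50/33
take √, sign -1: I = -0.34723469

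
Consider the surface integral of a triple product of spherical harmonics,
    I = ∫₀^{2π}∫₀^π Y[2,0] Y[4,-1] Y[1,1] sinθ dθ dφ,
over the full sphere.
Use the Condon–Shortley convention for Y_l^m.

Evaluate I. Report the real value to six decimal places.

l₃=1 ∉ [2,6] — triangle fails ⇒ I = 0

0.000000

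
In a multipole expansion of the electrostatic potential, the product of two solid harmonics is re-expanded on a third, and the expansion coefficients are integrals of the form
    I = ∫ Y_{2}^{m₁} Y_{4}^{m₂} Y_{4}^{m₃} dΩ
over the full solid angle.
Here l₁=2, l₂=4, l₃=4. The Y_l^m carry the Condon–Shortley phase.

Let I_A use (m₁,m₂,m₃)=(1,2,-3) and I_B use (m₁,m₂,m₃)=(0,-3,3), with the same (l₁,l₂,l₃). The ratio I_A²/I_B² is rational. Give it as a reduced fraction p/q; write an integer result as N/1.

Shared (l₁,l₂,l₃)=(2,4,4): N and (l;000)² cancel in I_A²/I_B².
A: Δ = 2!·2!·6!/11! = 1/13860; Racah Σ t=0..1: t=0:+1/1440 t=1:−1/240 = -1/288; ⇒ 3j(2 4 4; 1 2 -3)² = 5/132, sgn +1
B: Δ = 2!·2!·6!/11! = 1/13860; Racah Σ t=0..1: t=0:+1/480 t=1:−1/720 = 1/1440; ⇒ 3j(2 4 4; 0 -3 3)² = 7/1980, sgn -1
I_A²/I_B² = (5/132)/(7/1980) = 75/7

75/7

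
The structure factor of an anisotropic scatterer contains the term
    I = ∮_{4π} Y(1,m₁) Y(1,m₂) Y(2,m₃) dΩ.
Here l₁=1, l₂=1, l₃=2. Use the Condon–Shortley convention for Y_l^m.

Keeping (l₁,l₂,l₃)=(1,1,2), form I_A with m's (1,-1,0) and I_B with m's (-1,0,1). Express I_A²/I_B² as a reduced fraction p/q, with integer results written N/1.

l's match ⇒ only the (l;m) 3-j factors differ between A and B.
A: triangle coeff Δ(1,1,2) = 1/30; Σ_t [0,0]: t=0:+1/4 = 1/4; (3j)²=1/30 [(1 1 2; 1 -1 0)], sign=+1
B: triangle coeff Δ(1,1,2) = 1/30; Σ_t [0,0]: t=0:+1/2 = 1/2; (3j)²=1/10 [(1 1 2; -1 0 1)], sign=-1
I_A²/I_B² = (1/30)/(1/10) = 1/3

1/3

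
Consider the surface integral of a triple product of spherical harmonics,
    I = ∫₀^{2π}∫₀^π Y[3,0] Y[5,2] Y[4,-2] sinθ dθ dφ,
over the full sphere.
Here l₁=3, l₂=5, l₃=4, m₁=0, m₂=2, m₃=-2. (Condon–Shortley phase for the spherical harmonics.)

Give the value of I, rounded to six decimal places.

Rules hold: Σm=0, L=12 even, 2≤4≤8.
N = 7·11·9 = 693
Δ = 4!·2!·6!/13! = 1/180180
Racah Σ t=1..3: t=1:−1/576 t=2:+1/144 t=3:−1/576 = 1/288
⇒ 3j(3 5 4; 0 0 0)² = 20/1001, sgn +1
Racah Σ t=1..3: t=1:−1/8640 t=2:+1/480 t=3:−1/576 = 1/4320
⇒ 3j(3 5 4; 0 2 -2)² = 1/2145, sgn +1
4πI² = N·(3j₀)²·(3jₘ)² = 12/1859
I = +1·√(0.00645508/4π) = 0.02266449

0.022664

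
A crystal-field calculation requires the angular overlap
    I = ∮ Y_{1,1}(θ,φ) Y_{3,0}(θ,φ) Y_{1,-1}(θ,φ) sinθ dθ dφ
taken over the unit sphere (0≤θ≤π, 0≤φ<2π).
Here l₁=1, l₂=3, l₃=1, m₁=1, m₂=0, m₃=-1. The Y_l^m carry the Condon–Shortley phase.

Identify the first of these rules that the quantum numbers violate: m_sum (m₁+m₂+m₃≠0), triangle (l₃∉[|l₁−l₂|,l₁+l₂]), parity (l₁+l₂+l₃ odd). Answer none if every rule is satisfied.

m₁+m₂+m₃ = 1 + 0 − 1 = 0  ✓
triangle: |1−3|=2 ≤ l₃=1 ≤ 1+3=4  ✗
parity: l₁+l₂+l₃ = 5 is odd

triangle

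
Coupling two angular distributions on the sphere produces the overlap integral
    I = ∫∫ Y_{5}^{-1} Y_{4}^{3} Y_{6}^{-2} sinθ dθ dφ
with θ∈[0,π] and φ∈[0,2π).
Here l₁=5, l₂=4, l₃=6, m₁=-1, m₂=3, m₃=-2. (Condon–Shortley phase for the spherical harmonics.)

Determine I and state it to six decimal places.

Σlᵢ=15 odd — θ-integrand is odd under cosθ→−cosθ; I=0

0.000000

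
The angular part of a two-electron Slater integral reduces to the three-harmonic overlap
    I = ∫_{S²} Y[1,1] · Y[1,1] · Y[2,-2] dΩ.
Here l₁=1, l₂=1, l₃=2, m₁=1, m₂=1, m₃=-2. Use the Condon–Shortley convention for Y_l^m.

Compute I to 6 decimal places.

m-sum 0 ✓  L=4 even ✓  0≤2≤2 ✓
Π(2lᵢ+1) = 3×3×5 = 45
triangle coeff Δ(1,1,2) = 1/30
Σ_t [0,0]: t=0:+1/1 = 1/1
(3j)²=2/15 [(1 1 2; 0 0 0)], sign=+1
Σ_t [0,0]: t=0:+1/4 = 1/4
(3j)²=1/5 [(1 1 2; 1 1 -2)], sign=+1
⇒ 4πI² = 6/5
I = (+1)√(6/5/(4π)) = 0.30901936

0.309019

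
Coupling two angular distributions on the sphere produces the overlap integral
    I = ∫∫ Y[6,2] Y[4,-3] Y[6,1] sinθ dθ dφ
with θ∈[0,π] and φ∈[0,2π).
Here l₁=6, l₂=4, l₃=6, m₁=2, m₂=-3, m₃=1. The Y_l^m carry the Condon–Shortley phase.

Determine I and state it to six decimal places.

-0.039511

Checks pass: Σm=0; 16 even; l₃=6∈[2,10].
(2·6+1)(2·4+1)(2·6+1) = 1521
Δ: 4! 8! 4! / 17! → 1/15315300
sum: t=0:+1/829440 t=1:−1/25920 t=2:+1/9216 t=3:−1/25920 t=4:+1/829440 = 7/207360
3j²(6 4 6; 0 0 0) = Δ·Π!·Σ² = 28/2431  (sign +1)
sum: t=0:+1/82944 t=1:−1/103680 = 1/414720
3j²(6 4 6; 2 -3 1) = Δ·Π!·Σ² = 49/43758  (sign -1)
combine: 4πI² = 1521·28/2431·49/43758 = 686/34969
take √, sign -1: I = -0.03951077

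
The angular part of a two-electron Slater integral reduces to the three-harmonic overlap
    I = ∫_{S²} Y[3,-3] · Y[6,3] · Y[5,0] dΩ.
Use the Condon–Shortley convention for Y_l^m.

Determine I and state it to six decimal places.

Rules hold: Σm=0, L=14 even, 3≤5≤9.
N = 7·13·11 = 1001
Δ = 4!·2!·8!/15! = 1/675675
Racah Σ t=1..3: t=1:−1/8640 t=2:+1/2304 t=3:−1/8640 = 7/34560
⇒ 3j(3 6 5; 0 0 0)² = 7/429, sgn -1
Racah Σ t=4..4: t=4:+1/34560 = 1/34560
⇒ 3j(3 6 5; -3 3 0)² = 4/143, sgn -1
4πI² = N·(3j₀)²·(3jₘ)² = 196/429
I = +1·√(0.456876/4π) = 0.19067531

0.190675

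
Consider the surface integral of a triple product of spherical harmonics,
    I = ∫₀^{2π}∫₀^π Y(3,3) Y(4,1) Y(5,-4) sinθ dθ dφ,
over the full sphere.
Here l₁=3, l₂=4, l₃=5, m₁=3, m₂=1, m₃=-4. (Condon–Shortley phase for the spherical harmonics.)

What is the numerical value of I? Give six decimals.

Checks pass: Σm=0; 12 even; l₃=5∈[1,7].
(2·3+1)(2·4+1)(2·5+1) = 693
Δ: 2! 4! 6! / 13! → 1/180180
sum: t=0:+1/576 t=1:−1/144 t=2:+1/576 = -1/288
3j²(3 4 5; 0 0 0) = Δ·Π!·Σ² = 20/1001  (sign +1)
sum: t=0:+1/5760 = 1/5760
3j²(3 4 5; 3 1 -4) = Δ·Π!·Σ² = 9/286  (sign -1)
combine: 4πI² = 693·20/1001·9/286 = 810/1859
take √, sign -1: I = -0.18620781

-0.186208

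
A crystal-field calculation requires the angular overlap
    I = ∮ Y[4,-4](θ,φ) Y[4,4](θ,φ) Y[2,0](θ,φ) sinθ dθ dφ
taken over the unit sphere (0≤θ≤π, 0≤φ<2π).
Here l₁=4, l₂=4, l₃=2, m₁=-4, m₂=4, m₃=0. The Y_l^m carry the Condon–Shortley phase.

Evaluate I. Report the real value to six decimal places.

-0.229376

m-sum 0 ✓  L=10 even ✓  0≤2≤8 ✓
Π(2lᵢ+1) = 9×9×5 = 405
triangle coeff Δ(4,4,2) = 1/13860
Σ_t [2,4]: t=2:+1/192 t=3:−1/36 t=4:+1/192 = -5/288
(3j)²=20/693 [(4 4 2; 0 0 0)], sign=-1
Σ_t [6,6]: t=6:+1/2880 = 1/2880
(3j)²=28/495 [(4 4 2; -4 4 0)], sign=+1
⇒ 4πI² = 80/121
I = (-1)√(80/121/(4π)) = -0.22937568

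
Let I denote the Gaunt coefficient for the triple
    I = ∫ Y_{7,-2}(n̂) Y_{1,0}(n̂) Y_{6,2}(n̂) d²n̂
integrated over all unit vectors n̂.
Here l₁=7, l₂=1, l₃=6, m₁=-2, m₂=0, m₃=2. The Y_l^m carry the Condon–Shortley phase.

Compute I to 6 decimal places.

m-sum 0 ✓  L=14 even ✓  6≤6≤8 ✓
Π(2lᵢ+1) = 15×3×13 = 585
triangle coeff Δ(7,1,6) = 1/1365
Σ_t [1,1]: t=1:−1/518400 = -1/518400
(3j)²=7/195 [(7 1 6; 0 0 0)], sign=-1
Σ_t [1,1]: t=1:−1/967680 = -1/967680
(3j)²=3/91 [(7 1 6; -2 0 2)], sign=-1
⇒ 4πI² = 9/13
I = (+1)√(9/13/(4π)) = 0.23471705

0.234717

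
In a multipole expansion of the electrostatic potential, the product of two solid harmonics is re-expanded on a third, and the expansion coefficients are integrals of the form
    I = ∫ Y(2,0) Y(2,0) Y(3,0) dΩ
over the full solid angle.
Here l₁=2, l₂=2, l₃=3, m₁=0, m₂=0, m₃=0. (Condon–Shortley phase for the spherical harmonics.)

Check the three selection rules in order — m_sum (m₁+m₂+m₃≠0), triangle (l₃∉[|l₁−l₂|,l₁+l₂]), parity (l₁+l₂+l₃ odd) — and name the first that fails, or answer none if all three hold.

parity

m₁+m₂+m₃ = 0 + 0 + 0 = 0  ✓
triangle: |2−2|=0 ≤ l₃=3 ≤ 2+2=4  ✓
parity: l₁+l₂+l₃ = 7 is odd  ✗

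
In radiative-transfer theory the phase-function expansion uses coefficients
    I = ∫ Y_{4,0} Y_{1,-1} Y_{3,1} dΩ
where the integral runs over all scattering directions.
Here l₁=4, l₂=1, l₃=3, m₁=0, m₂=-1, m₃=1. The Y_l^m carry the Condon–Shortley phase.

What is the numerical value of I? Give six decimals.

0.150786

Rules hold: Σm=0, L=8 even, 3≤3≤5.
N = 9·3·7 = 189
Δ = 2!·6!·0!/9! = 1/252
Racah Σ t=1..1: t=1:−1/36 = -1/36
⇒ 3j(4 1 3; 0 0 0)² = 4/63, sgn +1
Racah Σ t=0..0: t=0:+1/96 = 1/96
⇒ 3j(4 1 3; 0 -1 1)² = 1/42, sgn +1
4πI² = N·(3j₀)²·(3jₘ)² = 2/7
I = +1·√(0.285714/4π) = 0.15078601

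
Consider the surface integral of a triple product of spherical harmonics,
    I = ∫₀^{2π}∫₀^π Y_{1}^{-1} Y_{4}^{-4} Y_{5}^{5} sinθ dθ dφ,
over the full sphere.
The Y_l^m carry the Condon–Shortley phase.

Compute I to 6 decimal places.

-0.329416

Rules hold: Σm=0, L=10 even, 3≤5≤5.
N = 3·9·11 = 297
Δ = 0!·2!·8!/11! = 1/495
Racah Σ t=0..0: t=0:+1/576 = 1/576
⇒ 3j(1 4 5; 0 0 0)² = 5/99, sgn -1
Racah Σ t=0..0: t=0:+1/80640 = 1/80640
⇒ 3j(1 4 5; -1 -4 5)² = 1/11, sgn +1
4πI² = N·(3j₀)²·(3jₘ)² = 15/11
I = -1·√(1.36364/4π) = -0.32941575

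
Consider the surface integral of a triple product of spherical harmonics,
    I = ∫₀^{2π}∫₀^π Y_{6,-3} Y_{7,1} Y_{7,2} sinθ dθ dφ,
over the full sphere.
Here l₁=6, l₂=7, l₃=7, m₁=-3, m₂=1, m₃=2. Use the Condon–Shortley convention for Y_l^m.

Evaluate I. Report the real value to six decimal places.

-0.046059

m-sum 0 ✓  L=20 even ✓  1≤7≤13 ✓
Π(2lᵢ+1) = 13×15×15 = 2925
triangle coeff Δ(6,7,7) = 1/2444321880
Σ_t [0,6]: t=0:+1/2612736000 t=1:−1/20736000 t=2:+1/1658880 t=3:−1/746496 t=4:+1/1658880 t=5:−1/20736000 t=6:+1/2612736000 = -1/4354560
(3j)²=1000/138567 [(6 7 7; 0 0 0)], sign=+1
Σ_t [3,6]: t=3:−1/18662400 t=4:+1/3317760 t=5:−1/4147200 t=6:+1/37324800 = 1/29859840
(3j)²=175/138567 [(6 7 7; -3 1 2)], sign=-1
⇒ 4πI² = 4375000/164109517
I = (-1)√(4375000/164109517/(4π)) = -0.04605929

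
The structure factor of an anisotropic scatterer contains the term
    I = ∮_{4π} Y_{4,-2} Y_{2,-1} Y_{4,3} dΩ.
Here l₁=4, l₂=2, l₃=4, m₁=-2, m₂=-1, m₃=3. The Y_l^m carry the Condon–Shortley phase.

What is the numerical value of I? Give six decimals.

-0.187702

Checks pass: Σm=0; 10 even; l₃=4∈[2,6].
(2·4+1)(2·2+1)(2·4+1) = 405
Δ: 2! 6! 2! / 11! → 1/13860
sum: t=0:+1/192 t=1:−1/36 t=2:+1/192 = -5/288
3j²(4 2 4; 0 0 0) = Δ·Π!·Σ² = 20/693  (sign -1)
sum: t=0:+1/1440 t=1:−1/240 = -1/288
3j²(4 2 4; -2 -1 3) = Δ·Π!·Σ² = 5/132  (sign +1)
combine: 4πI² = 405·20/693·5/132 = 375/847
take √, sign -1: I = -0.18770204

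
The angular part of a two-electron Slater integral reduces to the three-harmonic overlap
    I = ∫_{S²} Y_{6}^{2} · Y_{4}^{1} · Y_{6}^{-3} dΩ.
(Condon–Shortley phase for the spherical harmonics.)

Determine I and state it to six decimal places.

Checks pass: Σm=0; 16 even; l₃=6∈[2,10].
(2·6+1)(2·4+1)(2·6+1) = 1521
Δ: 4! 8! 4! / 17! → 1/15315300
sum: t=0:+1/829440 t=1:−1/25920 t=2:+1/9216 t=3:−1/25920 t=4:+1/829440 = 7/207360
3j²(6 4 6; 0 0 0) = Δ·Π!·Σ² = 28/2431  (sign +1)
sum: t=1:−1/103680 t=2:+1/34560 t=3:−1/120960 t=4:+1/5806080 = 13/1161216
3j²(6 4 6; 2 1 -3) = Δ·Π!·Σ² = 65/5236  (sign -1)
combine: 4πI² = 1521·28/2431·65/5236 = 7605/34969
take √, sign -1: I = -0.13155370

-0.131554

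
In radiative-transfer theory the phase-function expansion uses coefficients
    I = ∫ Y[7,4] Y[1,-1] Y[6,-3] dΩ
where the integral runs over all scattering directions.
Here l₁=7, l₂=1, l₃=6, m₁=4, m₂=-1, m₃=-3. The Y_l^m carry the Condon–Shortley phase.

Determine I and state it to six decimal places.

Checks pass: Σm=0; 14 even; l₃=6∈[6,8].
(2·7+1)(2·1+1)(2·6+1) = 585
Δ: 2! 12! 0! / 15! → 1/1365
sum: t=1:−1/518400 = -1/518400
3j²(7 1 6; 0 0 0) = Δ·Π!·Σ² = 7/195  (sign -1)
sum: t=0:+1/4354560 = 1/4354560
3j²(7 1 6; 4 -1 -3) = Δ·Π!·Σ² = 11/273  (sign -1)
combine: 4πI² = 585·7/195·11/273 = 11/13
take √, sign +1: I = 0.25948947

0.259489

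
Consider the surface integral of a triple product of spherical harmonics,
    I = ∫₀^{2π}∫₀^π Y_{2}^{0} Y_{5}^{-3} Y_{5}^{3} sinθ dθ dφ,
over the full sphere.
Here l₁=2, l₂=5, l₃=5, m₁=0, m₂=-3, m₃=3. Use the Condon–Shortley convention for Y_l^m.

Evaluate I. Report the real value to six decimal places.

-0.016174

m-sum 0 ✓  L=12 even ✓  3≤5≤7 ✓
Π(2lᵢ+1) = 5×11×11 = 605
triangle coeff Δ(2,5,5) = 1/38610
Σ_t [0,2]: t=0:+1/2880 t=1:−1/576 t=2:+1/2880 = -1/960
(3j)²=10/429 [(2 5 5; 0 0 0)], sign=+1
Σ_t [0,2]: t=0:+1/5760 t=1:−1/5040 t=2:+1/161280 = -1/53760
(3j)²=1/4290 [(2 5 5; 0 -3 3)], sign=-1
⇒ 4πI² = 5/1521
I = (-1)√(5/1521/(4π)) = -0.01617393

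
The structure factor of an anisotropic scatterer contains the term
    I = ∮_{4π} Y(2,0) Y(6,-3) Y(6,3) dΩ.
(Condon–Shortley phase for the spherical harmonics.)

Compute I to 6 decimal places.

-0.057344

Rules hold: Σm=0, L=14 even, 4≤6≤8.
N = 5·13·13 = 845
Δ = 2!·2!·10!/15! = 1/90090
Racah Σ t=0..2: t=0:+1/69120 t=1:−1/14400 t=2:+1/69120 = -7/172800
⇒ 3j(2 6 6; 0 0 0)² = 14/715, sgn -1
Racah Σ t=0..2: t=0:+1/120960 t=1:−1/80640 t=2:+1/1451520 = -1/290304
⇒ 3j(2 6 6; 0 -3 3)² = 5/2002, sgn +1
4πI² = N·(3j₀)²·(3jₘ)² = 5/121
I = -1·√(0.0413223/4π) = -0.05734392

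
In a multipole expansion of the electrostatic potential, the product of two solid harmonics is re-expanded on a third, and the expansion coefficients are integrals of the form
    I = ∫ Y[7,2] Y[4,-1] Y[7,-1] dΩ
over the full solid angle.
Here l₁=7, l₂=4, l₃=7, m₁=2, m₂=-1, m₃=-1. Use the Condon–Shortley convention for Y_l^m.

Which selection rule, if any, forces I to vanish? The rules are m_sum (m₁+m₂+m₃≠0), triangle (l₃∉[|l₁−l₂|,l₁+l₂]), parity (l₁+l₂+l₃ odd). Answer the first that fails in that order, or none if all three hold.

Σmᵢ = 0  ✓
l₃∈[|l₁−l₂|,l₁+l₂]=[3,11], have l₃=7  ✓
Σlᵢ = 18 ⇒ even  ✓

none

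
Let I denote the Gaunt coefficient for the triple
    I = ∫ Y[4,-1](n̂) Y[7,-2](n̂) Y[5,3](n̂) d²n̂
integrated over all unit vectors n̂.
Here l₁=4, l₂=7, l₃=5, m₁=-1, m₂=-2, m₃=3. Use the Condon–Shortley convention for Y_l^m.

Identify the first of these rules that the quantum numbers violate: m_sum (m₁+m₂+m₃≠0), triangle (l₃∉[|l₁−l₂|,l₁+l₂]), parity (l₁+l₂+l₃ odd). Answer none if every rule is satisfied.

azimuthal sum: -1 − 2 + 3 = 0  ✓
3 ≤ 5 ≤ 11 (triangle on l)  ✓
L = 4 + 7 + 5 = 16 (even)  ✓

none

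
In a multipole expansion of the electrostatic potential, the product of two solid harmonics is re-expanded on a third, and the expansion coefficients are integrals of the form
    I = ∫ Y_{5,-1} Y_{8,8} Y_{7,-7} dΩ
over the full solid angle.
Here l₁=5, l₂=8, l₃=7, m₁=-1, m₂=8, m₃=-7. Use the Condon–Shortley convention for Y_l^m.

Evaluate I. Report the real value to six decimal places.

0.130829

Rules hold: Σm=0, L=20 even, 3≤7≤13.
N = 11·17·15 = 2805
Δ = 6!·4!·10!/21! = 1/814773960
Racah Σ t=1..5: t=1:−1/87091200 t=2:+1/4976640 t=3:−1/2073600 t=4:+1/4976640 t=5:−1/87091200 = -1/9676800
⇒ 3j(5 8 7; 0 0 0)² = 360/46189, sgn +1
Racah Σ t=6..6: t=6:+1/62705664000 = 1/62705664000
⇒ 3j(5 8 7; -1 8 -7)² = 143/14535, sgn +1
4πI² = N·(3j₀)²·(3jₘ)² = 1320/6137
I = +1·√(0.215089/4π) = 0.13082898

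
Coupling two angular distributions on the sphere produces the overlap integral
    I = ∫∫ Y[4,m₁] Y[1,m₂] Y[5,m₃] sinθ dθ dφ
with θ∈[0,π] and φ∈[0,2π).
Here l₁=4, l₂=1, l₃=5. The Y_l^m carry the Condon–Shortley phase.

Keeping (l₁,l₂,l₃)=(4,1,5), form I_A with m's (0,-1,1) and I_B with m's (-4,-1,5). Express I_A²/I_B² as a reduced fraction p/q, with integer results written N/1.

Shared (l₁,l₂,l₃)=(4,1,5): N and (l;000)² cancel in I_A²/I_B².
A: Δ = 0!·8!·2!/11! = 1/495; Racah Σ t=0..0: t=0:+1/1152 = 1/1152; ⇒ 3j(4 1 5; 0 -1 1)² = 1/33, sgn +1
B: Δ = 0!·8!·2!/11! = 1/495; Racah Σ t=0..0: t=0:+1/80640 = 1/80640; ⇒ 3j(4 1 5; -4 -1 5)² = 1/11, sgn +1
I_A²/I_B² = (1/33)/(1/11) = 1/3

1/3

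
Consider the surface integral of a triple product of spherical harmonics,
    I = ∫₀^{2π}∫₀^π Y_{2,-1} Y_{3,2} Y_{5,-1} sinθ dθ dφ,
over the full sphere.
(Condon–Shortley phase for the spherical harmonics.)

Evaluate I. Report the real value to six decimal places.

-0.117387

Checks pass: Σm=0; 10 even; l₃=5∈[1,5].
(2·2+1)(2·3+1)(2·5+1) = 385
Δ: 0! 4! 6! / 11! → 1/2310
sum: t=0:+1/144 = 1/144
3j²(2 3 5; 0 0 0) = Δ·Π!·Σ² = 10/231  (sign -1)
sum: t=0:+1/720 = 1/720
3j²(2 3 5; -1 2 -1) = Δ·Π!·Σ² = 4/385  (sign +1)
combine: 4πI² = 385·10/231·4/385 = 40/231
take √, sign -1: I = -0.11738675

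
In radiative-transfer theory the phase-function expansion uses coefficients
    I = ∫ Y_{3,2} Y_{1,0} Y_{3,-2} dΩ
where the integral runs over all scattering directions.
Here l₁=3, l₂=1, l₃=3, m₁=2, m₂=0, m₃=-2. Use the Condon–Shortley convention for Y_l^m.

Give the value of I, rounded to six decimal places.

0.000000

l₁+l₂+l₃=7 is odd: 3j(l;000)=0 ⇒ I=0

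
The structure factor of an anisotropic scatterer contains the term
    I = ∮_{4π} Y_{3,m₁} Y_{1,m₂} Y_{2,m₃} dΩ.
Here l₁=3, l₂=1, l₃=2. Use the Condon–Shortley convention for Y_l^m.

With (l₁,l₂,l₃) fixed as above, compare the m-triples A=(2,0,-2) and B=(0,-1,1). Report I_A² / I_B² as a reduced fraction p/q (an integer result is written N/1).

l's match ⇒ only the (l;m) 3-j factors differ between A and B.
A: triangle coeff Δ(3,1,2) = 1/105; Σ_t [1,1]: t=1:−1/24 = -1/24; (3j)²=1/21 [(3 1 2; 2 0 -2)], sign=-1
B: triangle coeff Δ(3,1,2) = 1/105; Σ_t [0,0]: t=0:+1/12 = 1/12; (3j)²=1/35 [(3 1 2; 0 -1 1)], sign=-1
I_A²/I_B² = (1/21)/(1/35) = 5/3

5/3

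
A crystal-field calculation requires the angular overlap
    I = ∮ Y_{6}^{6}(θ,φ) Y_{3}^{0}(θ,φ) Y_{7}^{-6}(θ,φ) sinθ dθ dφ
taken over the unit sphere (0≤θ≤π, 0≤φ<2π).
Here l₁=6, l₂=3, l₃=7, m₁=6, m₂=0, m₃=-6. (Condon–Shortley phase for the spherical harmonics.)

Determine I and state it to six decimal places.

-0.204043

Checks pass: Σm=0; 16 even; l₃=7∈[3,9].
(2·6+1)(2·3+1)(2·7+1) = 1365
Δ: 2! 10! 4! / 17! → 1/2042040
sum: t=0:+1/207360 t=1:−1/57600 t=2:+1/207360 = -1/129600
3j²(6 3 7; 0 0 0) = Δ·Π!·Σ² = 168/12155  (sign +1)
sum: t=0:+1/43545600 = 1/43545600
3j²(6 3 7; 6 0 -6) = Δ·Π!·Σ² = 33/1190  (sign -1)
combine: 4πI² = 1365·168/12155·33/1190 = 756/1445
take √, sign -1: I = -0.20404316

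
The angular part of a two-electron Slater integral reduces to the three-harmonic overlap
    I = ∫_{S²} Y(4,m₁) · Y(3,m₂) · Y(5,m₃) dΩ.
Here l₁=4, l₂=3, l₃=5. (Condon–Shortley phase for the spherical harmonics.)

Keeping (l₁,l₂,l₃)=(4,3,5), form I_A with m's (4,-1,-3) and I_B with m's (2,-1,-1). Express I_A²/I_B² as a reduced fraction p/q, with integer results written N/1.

Shared (l₁,l₂,l₃)=(4,3,5): N and (l;000)² cancel in I_A²/I_B².
A: Δ = 2!·6!·4!/13! = 1/180180; Racah Σ t=0..0: t=0:+1/5760 = 1/5760; ⇒ 3j(4 3 5; 4 -1 -3)² = 56/2145, sgn +1
B: Δ = 2!·6!·4!/13! = 1/180180; Racah Σ t=0..2: t=0:+1/384 t=1:−1/720 t=2:+1/34560 = 43/34560; ⇒ 3j(4 3 5; 2 -1 -1)² = 1849/180180, sgn +1
I_A²/I_B² = (56/2145)/(1849/180180) = 4704/1849

4704/1849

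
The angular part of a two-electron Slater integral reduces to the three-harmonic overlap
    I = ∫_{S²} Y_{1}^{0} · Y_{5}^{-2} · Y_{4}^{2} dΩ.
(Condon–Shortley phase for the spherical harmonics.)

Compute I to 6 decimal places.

Rules hold: Σm=0, L=10 even, 4≤4≤6.
N = 3·11·9 = 297
Δ = 2!·0!·8!/11! = 1/495
Racah Σ t=1..1: t=1:−1/576 = -1/576
⇒ 3j(1 5 4; 0 0 0)² = 5/99, sgn -1
Racah Σ t=1..1: t=1:−1/1440 = -1/1440
⇒ 3j(1 5 4; 0 -2 2)² = 7/165, sgn -1
4πI² = N·(3j₀)²·(3jₘ)² = 7/11
I = +1·√(0.636364/4π) = 0.22503380

0.225034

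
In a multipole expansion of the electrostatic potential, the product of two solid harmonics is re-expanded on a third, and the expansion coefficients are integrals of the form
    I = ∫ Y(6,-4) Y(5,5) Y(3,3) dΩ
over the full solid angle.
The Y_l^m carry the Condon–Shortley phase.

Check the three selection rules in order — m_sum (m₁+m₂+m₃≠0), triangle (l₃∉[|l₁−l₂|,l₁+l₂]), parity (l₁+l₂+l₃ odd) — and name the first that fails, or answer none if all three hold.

m_sum

Σmᵢ = 4  ✗
l₃∈[|l₁−l₂|,l₁+l₂]=[1,11], have l₃=3
Σlᵢ = 14 ⇒ even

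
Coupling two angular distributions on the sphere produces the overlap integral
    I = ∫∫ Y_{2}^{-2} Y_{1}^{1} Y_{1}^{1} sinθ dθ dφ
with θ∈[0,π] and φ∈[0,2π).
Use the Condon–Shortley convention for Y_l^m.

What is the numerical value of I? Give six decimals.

m-sum 0 ✓  L=4 even ✓  1≤1≤3 ✓
Π(2lᵢ+1) = 5×3×3 = 45
triangle coeff Δ(2,1,1) = 1/30
Σ_t [1,1]: t=1:−1/1 = -1/1
(3j)²=2/15 [(2 1 1; 0 0 0)], sign=+1
Σ_t [2,2]: t=2:+1/4 = 1/4
(3j)²=1/5 [(2 1 1; -2 1 1)], sign=+1
⇒ 4πI² = 6/5
I = (+1)√(6/5/(4π)) = 0.30901936

0.309019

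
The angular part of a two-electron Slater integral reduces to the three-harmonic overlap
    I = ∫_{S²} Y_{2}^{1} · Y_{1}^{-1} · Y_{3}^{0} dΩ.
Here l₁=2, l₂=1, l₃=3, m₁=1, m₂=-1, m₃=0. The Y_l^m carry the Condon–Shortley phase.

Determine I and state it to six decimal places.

0.143048

Checks pass: Σm=0; 6 even; l₃=3∈[1,3].
(2·2+1)(2·1+1)(2·3+1) = 105
Δ: 0! 4! 2! / 7! → 1/105
sum: t=0:+1/4 = 1/4
3j²(2 1 3; 0 0 0) = Δ·Π!·Σ² = 3/35  (sign -1)
sum: t=0:+1/12 = 1/12
3j²(2 1 3; 1 -1 0) = Δ·Π!·Σ² = 1/35  (sign -1)
combine: 4πI² = 105·3/35·1/35 = 9/35
take √, sign +1: I = 0.14304817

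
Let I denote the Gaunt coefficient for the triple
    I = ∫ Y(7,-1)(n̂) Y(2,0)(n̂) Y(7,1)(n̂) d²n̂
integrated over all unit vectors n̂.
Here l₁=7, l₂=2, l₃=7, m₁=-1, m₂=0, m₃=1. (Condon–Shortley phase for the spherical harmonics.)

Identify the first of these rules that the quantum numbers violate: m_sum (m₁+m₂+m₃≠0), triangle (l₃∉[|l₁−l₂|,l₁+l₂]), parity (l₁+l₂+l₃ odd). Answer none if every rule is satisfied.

azimuthal sum: -1 + 0 + 1 = 0  ✓
5 ≤ 7 ≤ 9 (triangle on l)  ✓
L = 7 + 2 + 7 = 16 (even)  ✓

none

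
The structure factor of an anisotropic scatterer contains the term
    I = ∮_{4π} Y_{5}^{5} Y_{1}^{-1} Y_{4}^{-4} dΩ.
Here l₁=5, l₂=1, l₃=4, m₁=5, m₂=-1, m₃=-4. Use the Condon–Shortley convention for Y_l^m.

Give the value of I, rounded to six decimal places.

Checks pass: Σm=0; 10 even; l₃=4∈[4,6].
(2·5+1)(2·1+1)(2·4+1) = 297
Δ: 2! 8! 0! / 11! → 1/495
sum: t=1:−1/576 = -1/576
3j²(5 1 4; 0 0 0) = Δ·Π!·Σ² = 5/99  (sign -1)
sum: t=0:+1/80640 = 1/80640
3j²(5 1 4; 5 -1 -4) = Δ·Π!·Σ² = 1/11  (sign +1)
combine: 4πI² = 297·5/99·1/11 = 15/11
take √, sign -1: I = -0.32941575

-0.329416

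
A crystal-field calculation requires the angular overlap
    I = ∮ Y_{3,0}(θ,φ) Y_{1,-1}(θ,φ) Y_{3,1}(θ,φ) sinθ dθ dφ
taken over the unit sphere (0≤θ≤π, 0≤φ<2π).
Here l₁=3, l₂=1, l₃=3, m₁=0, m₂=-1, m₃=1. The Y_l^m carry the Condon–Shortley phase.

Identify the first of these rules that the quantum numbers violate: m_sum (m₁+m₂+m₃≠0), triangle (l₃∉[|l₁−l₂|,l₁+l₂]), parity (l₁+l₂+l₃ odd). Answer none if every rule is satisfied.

parity

m₁+m₂+m₃ = 0 − 1 + 1 = 0  ✓
triangle: |3−1|=2 ≤ l₃=3 ≤ 3+1=4  ✓
parity: l₁+l₂+l₃ = 7 is odd  ✗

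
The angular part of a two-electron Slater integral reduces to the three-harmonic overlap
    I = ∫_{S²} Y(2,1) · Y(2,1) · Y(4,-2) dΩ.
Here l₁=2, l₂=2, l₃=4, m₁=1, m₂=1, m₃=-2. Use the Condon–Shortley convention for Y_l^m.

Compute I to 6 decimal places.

0.254875

Checks pass: Σm=0; 8 even; l₃=4∈[0,4].
(2·2+1)(2·2+1)(2·4+1) = 225
Δ: 0! 4! 4! / 9! → 1/630
sum: t=0:+1/16 = 1/16
3j²(2 2 4; 0 0 0) = Δ·Π!·Σ² = 2/35  (sign +1)
sum: t=0:+1/36 = 1/36
3j²(2 2 4; 1 1 -2) = Δ·Π!·Σ² = 4/63  (sign +1)
combine: 4πI² = 225·2/35·4/63 = 40/49
take √, sign +1: I = 0.25487487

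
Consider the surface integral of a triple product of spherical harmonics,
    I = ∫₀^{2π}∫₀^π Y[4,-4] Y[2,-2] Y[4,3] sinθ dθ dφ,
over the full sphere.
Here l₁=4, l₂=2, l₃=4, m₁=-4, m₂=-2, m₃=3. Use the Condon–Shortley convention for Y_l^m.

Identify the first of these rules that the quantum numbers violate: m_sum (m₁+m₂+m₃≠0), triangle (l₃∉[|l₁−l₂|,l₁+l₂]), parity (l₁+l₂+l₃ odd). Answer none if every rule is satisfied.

m_sum

azimuthal sum: -4 − 2 + 3 = -3  ✗
2 ≤ 4 ≤ 6 (triangle on l)
L = 4 + 2 + 4 = 10 (even)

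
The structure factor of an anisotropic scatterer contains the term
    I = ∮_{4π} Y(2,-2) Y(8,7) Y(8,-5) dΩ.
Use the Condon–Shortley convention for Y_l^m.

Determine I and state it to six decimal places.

Checks pass: Σm=0; 18 even; l₃=8∈[6,10].
(2·2+1)(2·8+1)(2·8+1) = 1445
Δ: 2! 2! 14! / 19! → 1/348840
sum: t=0:+1/116121600 t=1:−1/25401600 t=2:+1/116121600 = -1/45158400
3j²(2 8 8; 0 0 0) = Δ·Π!·Σ² = 24/1615  (sign -1)
sum: t=2:+1/24908083200 = 1/24908083200
3j²(2 8 8; -2 7 -5) = Δ·Π!·Σ² = 7/1292  (sign -1)
combine: 4πI² = 1445·24/1615·7/1292 = 42/361
take √, sign +1: I = 0.09622017

0.096220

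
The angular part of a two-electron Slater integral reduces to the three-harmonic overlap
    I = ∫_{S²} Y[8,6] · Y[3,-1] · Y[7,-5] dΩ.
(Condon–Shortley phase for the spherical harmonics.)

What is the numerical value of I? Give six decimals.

0.053058

Checks pass: Σm=0; 18 even; l₃=7∈[5,11].
(2·8+1)(2·3+1)(2·7+1) = 1785
Δ: 4! 12! 2! / 19! → 1/5290740
sum: t=1:−1/7257600 t=2:+1/2073600 t=3:−1/7257600 = 1/4838400
3j²(8 3 7; 0 0 0) = Δ·Π!·Σ² = 252/20995  (sign -1)
sum: t=0:+1/348364800 t=1:−1/239500800 t=2:+1/3832012800 = -1/958003200
3j²(8 3 7; 6 -1 -5) = Δ·Π!·Σ² = 8/4845  (sign -1)
combine: 4πI² = 1785·252/20995·8/4845 = 14112/398905
take √, sign +1: I = 0.05305846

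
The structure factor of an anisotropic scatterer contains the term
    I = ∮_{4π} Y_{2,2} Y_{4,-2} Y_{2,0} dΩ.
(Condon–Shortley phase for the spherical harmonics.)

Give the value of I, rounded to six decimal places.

m-sum 0 ✓  L=8 even ✓  2≤2≤6 ✓
Π(2lᵢ+1) = 5×9×5 = 225
triangle coeff Δ(2,4,2) = 1/630
Σ_t [2,2]: t=2:+1/16 = 1/16
(3j)²=2/35 [(2 4 2; 0 0 0)], sign=+1
Σ_t [0,0]: t=0:+1/96 = 1/96
(3j)²=1/42 [(2 4 2; 2 -2 0)], sign=+1
⇒ 4πI² = 15/49
I = (+1)√(15/49/(4π)) = 0.15607835

0.156078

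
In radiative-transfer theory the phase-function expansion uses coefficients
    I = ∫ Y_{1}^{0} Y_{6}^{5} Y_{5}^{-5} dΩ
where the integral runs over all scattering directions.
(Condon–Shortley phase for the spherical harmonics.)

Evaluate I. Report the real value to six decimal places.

-0.135514

Rules hold: Σm=0, L=12 even, 5≤5≤7.
N = 3·13·11 = 429
Δ = 2!·0!·10!/13! = 1/858
Racah Σ t=1..1: t=1:−1/14400 = -1/14400
⇒ 3j(1 6 5; 0 0 0)² = 6/143, sgn +1
Racah Σ t=1..1: t=1:−1/3628800 = -1/3628800
⇒ 3j(1 6 5; 0 5 -5)² = 1/78, sgn -1
4πI² = N·(3j₀)²·(3jₘ)² = 3/13
I = -1·√(0.230769/4π) = -0.13551395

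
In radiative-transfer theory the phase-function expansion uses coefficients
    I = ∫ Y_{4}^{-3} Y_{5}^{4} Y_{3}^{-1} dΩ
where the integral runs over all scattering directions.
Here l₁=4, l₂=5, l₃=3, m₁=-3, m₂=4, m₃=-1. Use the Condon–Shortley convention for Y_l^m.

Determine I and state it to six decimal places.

0.042401

m-sum 0 ✓  L=12 even ✓  1≤3≤9 ✓
Π(2lᵢ+1) = 9×11×7 = 693
triangle coeff Δ(4,5,3) = 1/180180
Σ_t [2,4]: t=2:+1/576 t=3:−1/144 t=4:+1/576 = -1/288
(3j)²=20/1001 [(4 5 3; 0 0 0)], sign=+1
Σ_t [5,6]: t=5:−1/5760 t=6:+1/4320 = 1/17280
(3j)²=7/4290 [(4 5 3; -3 4 -1)], sign=+1
⇒ 4πI² = 42/1859
I = (+1)√(42/1859/(4π)) = 0.04240138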